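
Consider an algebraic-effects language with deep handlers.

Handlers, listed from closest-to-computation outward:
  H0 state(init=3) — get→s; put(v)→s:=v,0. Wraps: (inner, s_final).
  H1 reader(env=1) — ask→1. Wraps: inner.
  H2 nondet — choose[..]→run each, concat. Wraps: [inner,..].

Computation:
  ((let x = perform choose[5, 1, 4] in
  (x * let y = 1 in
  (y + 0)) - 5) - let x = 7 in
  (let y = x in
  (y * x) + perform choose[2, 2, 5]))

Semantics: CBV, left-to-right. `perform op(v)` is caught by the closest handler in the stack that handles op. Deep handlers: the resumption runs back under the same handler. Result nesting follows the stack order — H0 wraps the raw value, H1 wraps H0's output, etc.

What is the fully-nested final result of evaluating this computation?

Evaluation trace:
choose[5, 1, 4] @ H2
  branch[0] choose=5:
    choose[2, 2, 5] @ H2
      branch[0] choose=2:
        H0 returns (-51, 3)
        H1 returns (-51, 3)
        H2 returns [(-51, 3)]
      branch[1] choose=2:
        H0 returns (-51, 3)
        H1 returns (-51, 3)
        H2 returns [(-51, 3)]
      branch[2] choose=5:
        H0 returns (-54, 3)
        H1 returns (-54, 3)
        H2 returns [(-54, 3)]
  branch[1] choose=1:
    choose[2, 2, 5] @ H2
      branch[0] choose=2:
        H0 returns (-55, 3)
        H1 returns (-55, 3)
        H2 returns [(-55, 3)]
      branch[1] choose=2:
        H0 returns (-55, 3)
        H1 returns (-55, 3)
        H2 returns [(-55, 3)]
      branch[2] choose=5:
        H0 returns (-58, 3)
        H1 returns (-58, 3)
        H2 returns [(-58, 3)]
  branch[2] choose=4:
    choose[2, 2, 5] @ H2
      branch[0] choose=2:
        H0 returns (-52, 3)
        H1 returns (-52, 3)
        H2 returns [(-52, 3)]
      branch[1] choose=2:
        H0 returns (-52, 3)
        H1 returns (-52, 3)
        H2 returns [(-52, 3)]
      branch[2] choose=5:
        H0 returns (-55, 3)
        H1 returns (-55, 3)
        H2 returns [(-55, 3)]
= [(-51, 3), (-51, 3), (-54, 3), (-55, 3), (-55, 3), (-58, 3), (-52, 3), (-52, 3), (-55, 3)]

Answer: [(-51, 3), (-51, 3), (-54, 3), (-55, 3), (-55, 3), (-58, 3), (-52, 3), (-52, 3), (-55, 3)]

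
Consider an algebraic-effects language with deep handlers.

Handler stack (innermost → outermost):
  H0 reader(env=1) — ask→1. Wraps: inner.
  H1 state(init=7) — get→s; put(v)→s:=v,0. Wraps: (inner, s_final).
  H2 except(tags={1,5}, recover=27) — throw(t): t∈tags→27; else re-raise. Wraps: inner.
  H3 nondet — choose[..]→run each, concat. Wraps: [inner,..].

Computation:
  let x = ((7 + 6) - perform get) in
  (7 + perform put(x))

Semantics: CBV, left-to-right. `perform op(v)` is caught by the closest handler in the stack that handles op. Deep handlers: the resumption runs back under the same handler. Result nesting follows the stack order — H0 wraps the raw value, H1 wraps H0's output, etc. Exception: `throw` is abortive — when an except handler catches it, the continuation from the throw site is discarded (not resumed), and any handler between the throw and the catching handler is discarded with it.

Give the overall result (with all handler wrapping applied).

Evaluation trace:
get @ H1 ⇒ 7
put(6) @ H1 ⇒ s:=6
H0 returns 7
H1 returns (7, 6)
H2 returns (7, 6)
H3 returns [(7, 6)]
= [(7, 6)]

Answer: [(7, 6)]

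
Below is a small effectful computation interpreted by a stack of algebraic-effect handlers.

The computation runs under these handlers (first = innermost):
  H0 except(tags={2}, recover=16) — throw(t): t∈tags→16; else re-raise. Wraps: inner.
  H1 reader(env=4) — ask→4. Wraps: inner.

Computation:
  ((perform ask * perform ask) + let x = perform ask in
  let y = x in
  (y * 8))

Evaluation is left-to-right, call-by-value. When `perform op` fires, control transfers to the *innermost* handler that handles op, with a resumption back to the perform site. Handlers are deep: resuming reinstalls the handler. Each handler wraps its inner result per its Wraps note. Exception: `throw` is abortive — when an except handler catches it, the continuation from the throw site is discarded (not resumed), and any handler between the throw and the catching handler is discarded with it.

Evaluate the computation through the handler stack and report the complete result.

Answer: 48

Step-by-step:
ask @ H1 ⇒ 4
ask @ H1 ⇒ 4
ask @ H1 ⇒ 4
H0 returns 48
H1 returns 48
= 48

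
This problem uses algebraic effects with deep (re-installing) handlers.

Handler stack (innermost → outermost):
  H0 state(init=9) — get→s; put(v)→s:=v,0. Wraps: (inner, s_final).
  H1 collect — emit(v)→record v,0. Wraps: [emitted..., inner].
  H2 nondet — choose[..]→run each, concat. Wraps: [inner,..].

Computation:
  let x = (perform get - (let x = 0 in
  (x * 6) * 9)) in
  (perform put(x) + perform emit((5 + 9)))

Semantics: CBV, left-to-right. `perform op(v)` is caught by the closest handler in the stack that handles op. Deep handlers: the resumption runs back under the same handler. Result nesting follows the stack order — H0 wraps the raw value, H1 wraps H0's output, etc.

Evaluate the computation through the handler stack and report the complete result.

Step-by-step:
get @ H0 ⇒ 9
put(9) @ H0 ⇒ s:=9
emit(14) @ H1 ⇒ out+=14
H0 returns (0, 9)
H1 returns [14, (0, 9)]
H2 returns [[14, (0, 9)]]
= [[14, (0, 9)]]

Answer: [[14, (0, 9)]]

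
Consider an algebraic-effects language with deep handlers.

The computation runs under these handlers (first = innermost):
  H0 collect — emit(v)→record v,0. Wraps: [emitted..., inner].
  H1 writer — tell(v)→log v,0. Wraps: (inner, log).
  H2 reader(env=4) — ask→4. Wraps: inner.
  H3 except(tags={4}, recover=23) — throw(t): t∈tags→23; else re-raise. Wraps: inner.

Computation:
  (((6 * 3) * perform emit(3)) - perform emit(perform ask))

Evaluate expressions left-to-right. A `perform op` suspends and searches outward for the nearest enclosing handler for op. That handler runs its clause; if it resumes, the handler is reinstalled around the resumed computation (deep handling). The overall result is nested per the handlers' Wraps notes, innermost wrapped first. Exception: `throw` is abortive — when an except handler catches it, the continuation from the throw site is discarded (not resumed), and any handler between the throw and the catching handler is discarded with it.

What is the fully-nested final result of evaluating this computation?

Step-by-step:
emit(3) @ H0 ⇒ out+=3
ask @ H2 ⇒ 4
emit(4) @ H0 ⇒ out+=4
H0 returns [3, 4, 0]
H1 returns ([3, 4, 0], ())
H2 returns ([3, 4, 0], ())
H3 returns ([3, 4, 0], ())
= ([3, 4, 0], ())

Answer: ([3, 4, 0], ())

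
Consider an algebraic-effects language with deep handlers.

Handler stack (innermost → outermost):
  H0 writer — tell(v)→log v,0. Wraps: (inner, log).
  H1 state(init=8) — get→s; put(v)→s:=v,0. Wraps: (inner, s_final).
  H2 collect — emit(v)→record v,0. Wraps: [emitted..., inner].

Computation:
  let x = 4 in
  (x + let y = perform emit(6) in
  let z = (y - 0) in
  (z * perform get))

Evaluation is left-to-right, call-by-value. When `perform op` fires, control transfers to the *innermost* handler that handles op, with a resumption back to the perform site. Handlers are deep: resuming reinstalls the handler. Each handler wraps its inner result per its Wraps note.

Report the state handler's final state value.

Evaluation trace:
emit(6) @ H2 ⇒ out+=6
get @ H1 ⇒ 8
H0 returns (4, ())
H1 returns ((4, ()), 8)
H2 returns [6, ((4, ()), 8)]
= [6, ((4, ()), 8)]

Answer: 8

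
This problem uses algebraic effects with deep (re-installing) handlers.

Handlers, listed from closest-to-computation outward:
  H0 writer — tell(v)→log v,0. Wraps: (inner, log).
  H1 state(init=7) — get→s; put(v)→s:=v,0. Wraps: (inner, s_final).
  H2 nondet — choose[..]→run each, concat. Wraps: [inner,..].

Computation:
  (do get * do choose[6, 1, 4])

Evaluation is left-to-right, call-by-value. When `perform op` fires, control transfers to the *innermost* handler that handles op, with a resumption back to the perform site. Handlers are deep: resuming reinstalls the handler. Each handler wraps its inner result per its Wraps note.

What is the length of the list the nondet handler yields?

Working:
get @ H1 ⇒ 7
choose[6, 1, 4] @ H2
  branch[0] choose=6:
    H0 returns (42, ())
    H1 returns ((42, ()), 7)
    H2 returns [((42, ()), 7)]
  branch[1] choose=1:
    H0 returns (7, ())
    H1 returns ((7, ()), 7)
    H2 returns [((7, ()), 7)]
  branch[2] choose=4:
    H0 returns (28, ())
    H1 returns ((28, ()), 7)
    H2 returns [((28, ()), 7)]
= [((42, ()), 7), ((7, ()), 7), ((28, ()), 7)]

Answer: 3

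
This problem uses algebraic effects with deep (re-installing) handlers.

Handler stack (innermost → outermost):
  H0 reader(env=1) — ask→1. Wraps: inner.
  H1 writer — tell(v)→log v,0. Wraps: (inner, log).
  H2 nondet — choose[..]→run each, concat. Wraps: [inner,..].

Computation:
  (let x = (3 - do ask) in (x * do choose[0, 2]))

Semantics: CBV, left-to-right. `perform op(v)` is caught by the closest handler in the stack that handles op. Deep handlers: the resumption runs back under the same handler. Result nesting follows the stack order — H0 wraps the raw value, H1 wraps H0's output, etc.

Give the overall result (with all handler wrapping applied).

Answer: [(0, ()), (4, ())]

Evaluation trace:
ask @ H0 ⇒ 1
choose[0, 2] @ H2
  branch[0] choose=0:
    H0 returns 0
    H1 returns (0, ())
    H2 returns [(0, ())]
  branch[1] choose=2:
    H0 returns 4
    H1 returns (4, ())
    H2 returns [(4, ())]
= [(0, ()), (4, ())]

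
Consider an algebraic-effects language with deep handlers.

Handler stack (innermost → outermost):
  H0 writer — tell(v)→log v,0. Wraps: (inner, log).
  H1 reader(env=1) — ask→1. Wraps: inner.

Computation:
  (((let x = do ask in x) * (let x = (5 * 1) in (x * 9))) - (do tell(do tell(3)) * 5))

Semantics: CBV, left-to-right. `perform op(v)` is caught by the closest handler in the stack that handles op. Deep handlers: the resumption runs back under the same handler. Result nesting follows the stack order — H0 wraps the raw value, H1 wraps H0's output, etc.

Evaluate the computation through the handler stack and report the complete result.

Working:
ask @ H1 ⇒ 1
tell(3) @ H0 ⇒ log+=3
tell(0) @ H0 ⇒ log+=0
H0 returns (45, (3, 0))
H1 returns (45, (3, 0))
= (45, (3, 0))

Answer: (45, (3, 0))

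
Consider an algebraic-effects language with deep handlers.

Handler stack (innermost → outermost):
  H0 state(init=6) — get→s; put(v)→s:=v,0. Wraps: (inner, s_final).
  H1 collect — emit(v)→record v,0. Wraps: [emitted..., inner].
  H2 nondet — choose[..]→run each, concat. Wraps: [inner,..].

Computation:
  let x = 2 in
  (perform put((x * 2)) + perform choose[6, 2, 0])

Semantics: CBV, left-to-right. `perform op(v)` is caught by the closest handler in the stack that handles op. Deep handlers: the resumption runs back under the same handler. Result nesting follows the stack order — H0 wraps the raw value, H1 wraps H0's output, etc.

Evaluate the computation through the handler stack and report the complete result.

Answer: [[(6, 4)], [(2, 4)], [(0, 4)]]

Working:
put(4) @ H0 ⇒ s:=4
choose[6, 2, 0] @ H2
  branch[0] choose=6:
    H0 returns (6, 4)
    H1 returns [(6, 4)]
    H2 returns [[(6, 4)]]
  branch[1] choose=2:
    H0 returns (2, 4)
    H1 returns [(2, 4)]
    H2 returns [[(2, 4)]]
  branch[2] choose=0:
    H0 returns (0, 4)
    H1 returns [(0, 4)]
    H2 returns [[(0, 4)]]
= [[(6, 4)], [(2, 4)], [(0, 4)]]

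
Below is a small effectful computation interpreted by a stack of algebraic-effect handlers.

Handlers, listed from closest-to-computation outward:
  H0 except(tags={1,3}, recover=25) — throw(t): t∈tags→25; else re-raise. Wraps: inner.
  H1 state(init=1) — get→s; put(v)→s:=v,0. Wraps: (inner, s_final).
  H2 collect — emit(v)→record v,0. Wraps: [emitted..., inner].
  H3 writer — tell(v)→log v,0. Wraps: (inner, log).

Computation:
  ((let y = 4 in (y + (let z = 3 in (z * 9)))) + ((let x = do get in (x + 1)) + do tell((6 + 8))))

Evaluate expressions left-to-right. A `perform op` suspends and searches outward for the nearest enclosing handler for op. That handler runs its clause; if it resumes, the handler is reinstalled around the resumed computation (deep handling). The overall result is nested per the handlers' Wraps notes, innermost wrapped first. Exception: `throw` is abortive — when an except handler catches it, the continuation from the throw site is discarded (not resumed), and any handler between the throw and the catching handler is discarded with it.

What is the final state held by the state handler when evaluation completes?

Answer: 1

Step-by-step:
get @ H1 ⇒ 1
tell(14) @ H3 ⇒ log+=14
H0 returns 33
H1 returns (33, 1)
H2 returns [(33, 1)]
H3 returns ([(33, 1)], (14))
= ([(33, 1)], (14))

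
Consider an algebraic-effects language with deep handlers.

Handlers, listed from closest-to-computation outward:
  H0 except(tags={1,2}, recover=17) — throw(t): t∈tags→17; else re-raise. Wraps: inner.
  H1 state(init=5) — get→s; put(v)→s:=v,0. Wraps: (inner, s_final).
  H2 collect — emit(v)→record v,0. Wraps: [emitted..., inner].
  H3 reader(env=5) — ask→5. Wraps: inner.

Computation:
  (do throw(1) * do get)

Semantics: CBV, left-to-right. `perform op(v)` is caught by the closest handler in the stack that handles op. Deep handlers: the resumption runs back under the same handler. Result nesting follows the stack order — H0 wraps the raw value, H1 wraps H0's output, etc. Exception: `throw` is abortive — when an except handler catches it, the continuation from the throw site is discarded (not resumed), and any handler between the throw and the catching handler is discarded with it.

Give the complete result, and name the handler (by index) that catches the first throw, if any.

Evaluation trace:
throw(1) @ H0 caught ⇒ 17
H1 returns (17, 5)
H2 returns [(17, 5)]
H3 returns [(17, 5)]
= [(17, 5)]

Answer: [(17, 5)] ; first throw caught by: H0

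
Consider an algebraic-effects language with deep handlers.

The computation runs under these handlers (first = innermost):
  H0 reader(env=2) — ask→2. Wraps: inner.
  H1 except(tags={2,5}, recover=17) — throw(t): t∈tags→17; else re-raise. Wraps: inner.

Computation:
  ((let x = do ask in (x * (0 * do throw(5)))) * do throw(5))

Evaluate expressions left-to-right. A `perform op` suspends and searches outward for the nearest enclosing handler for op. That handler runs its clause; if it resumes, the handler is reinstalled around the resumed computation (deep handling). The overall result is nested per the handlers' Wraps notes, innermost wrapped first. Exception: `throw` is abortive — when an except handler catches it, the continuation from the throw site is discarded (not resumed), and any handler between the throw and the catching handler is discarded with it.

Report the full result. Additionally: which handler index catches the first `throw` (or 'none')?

Evaluation trace:
ask @ H0 ⇒ 2
throw(5) @ H1 caught ⇒ 17
= 17

Answer: 17 ; first throw caught by: H1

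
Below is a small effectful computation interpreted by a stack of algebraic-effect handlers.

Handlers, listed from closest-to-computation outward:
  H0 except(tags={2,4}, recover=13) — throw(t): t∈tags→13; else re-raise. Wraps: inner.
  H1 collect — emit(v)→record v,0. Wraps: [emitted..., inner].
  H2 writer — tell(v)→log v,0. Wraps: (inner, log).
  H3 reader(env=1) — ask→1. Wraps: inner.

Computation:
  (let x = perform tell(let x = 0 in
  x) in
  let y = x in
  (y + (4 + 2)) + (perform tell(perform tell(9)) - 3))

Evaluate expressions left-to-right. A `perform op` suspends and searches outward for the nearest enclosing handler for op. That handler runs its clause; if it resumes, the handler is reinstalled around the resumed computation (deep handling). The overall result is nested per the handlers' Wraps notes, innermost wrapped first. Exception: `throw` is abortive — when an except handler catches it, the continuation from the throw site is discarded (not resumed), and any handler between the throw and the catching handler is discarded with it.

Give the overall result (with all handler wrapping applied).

Answer: ([3], (0, 9, 0))

Evaluation trace:
tell(0) @ H2 ⇒ log+=0
tell(9) @ H2 ⇒ log+=9
tell(0) @ H2 ⇒ log+=0
H0 returns 3
H1 returns [3]
H2 returns ([3], (0, 9, 0))
H3 returns ([3], (0, 9, 0))
= ([3], (0, 9, 0))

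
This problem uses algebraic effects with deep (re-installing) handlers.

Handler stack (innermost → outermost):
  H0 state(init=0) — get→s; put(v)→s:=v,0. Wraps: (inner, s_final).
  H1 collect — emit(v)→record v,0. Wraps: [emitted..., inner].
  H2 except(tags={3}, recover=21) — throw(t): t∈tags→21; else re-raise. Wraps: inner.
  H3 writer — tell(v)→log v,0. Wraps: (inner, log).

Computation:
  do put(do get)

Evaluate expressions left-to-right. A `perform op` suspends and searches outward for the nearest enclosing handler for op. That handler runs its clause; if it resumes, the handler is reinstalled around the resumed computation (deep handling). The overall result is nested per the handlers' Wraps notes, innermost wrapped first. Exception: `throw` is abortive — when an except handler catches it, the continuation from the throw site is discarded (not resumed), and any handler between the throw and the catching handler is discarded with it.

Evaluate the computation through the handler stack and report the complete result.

Step-by-step:
get @ H0 ⇒ 0
put(0) @ H0 ⇒ s:=0
H0 returns (0, 0)
H1 returns [(0, 0)]
H2 returns [(0, 0)]
H3 returns ([(0, 0)], ())
= ([(0, 0)], ())

Answer: ([(0, 0)], ())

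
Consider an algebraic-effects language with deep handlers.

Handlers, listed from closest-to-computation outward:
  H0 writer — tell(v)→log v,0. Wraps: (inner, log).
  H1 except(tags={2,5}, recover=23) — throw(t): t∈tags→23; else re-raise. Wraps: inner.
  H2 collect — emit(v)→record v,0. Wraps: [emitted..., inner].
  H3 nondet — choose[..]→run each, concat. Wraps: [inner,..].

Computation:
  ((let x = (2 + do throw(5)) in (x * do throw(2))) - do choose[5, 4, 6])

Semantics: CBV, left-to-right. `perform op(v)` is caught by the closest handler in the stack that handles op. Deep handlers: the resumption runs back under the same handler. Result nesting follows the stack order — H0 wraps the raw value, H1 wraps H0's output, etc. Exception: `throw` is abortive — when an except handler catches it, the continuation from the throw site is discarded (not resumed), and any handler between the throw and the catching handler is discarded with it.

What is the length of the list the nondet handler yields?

Working:
throw(5) @ H1 caught ⇒ 23
H2 returns [23]
H3 returns [[23]]
= [[23]]

Answer: 1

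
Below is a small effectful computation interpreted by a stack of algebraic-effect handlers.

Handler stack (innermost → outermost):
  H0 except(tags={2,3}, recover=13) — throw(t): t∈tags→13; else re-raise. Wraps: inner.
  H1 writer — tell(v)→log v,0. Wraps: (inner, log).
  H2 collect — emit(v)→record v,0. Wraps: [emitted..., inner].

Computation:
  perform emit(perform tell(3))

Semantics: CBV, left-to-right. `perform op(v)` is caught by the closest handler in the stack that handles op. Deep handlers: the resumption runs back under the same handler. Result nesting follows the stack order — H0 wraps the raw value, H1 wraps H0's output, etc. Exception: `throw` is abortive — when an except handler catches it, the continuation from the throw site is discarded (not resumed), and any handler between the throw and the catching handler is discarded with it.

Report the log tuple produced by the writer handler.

Evaluation trace:
tell(3) @ H1 ⇒ log+=3
emit(0) @ H2 ⇒ out+=0
H0 returns 0
H1 returns (0, (3))
H2 returns [0, (0, (3))]
= [0, (0, (3))]

Answer: (3)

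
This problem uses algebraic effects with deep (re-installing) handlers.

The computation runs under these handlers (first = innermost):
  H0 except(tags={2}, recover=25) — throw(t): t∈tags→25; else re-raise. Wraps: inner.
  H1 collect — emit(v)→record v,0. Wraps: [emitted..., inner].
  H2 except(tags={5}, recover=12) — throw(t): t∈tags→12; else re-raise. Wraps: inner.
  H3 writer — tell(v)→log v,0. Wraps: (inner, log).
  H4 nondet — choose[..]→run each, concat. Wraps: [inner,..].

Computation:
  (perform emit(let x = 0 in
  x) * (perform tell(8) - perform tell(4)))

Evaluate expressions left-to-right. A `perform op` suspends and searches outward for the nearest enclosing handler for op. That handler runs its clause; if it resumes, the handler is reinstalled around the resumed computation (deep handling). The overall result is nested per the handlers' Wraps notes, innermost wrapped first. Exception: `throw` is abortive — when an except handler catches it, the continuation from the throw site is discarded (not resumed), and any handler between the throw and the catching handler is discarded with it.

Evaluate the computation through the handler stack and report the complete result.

Answer: [([0, 0], (8, 4))]

Evaluation trace:
emit(0) @ H1 ⇒ out+=0
tell(8) @ H3 ⇒ log+=8
tell(4) @ H3 ⇒ log+=4
H0 returns 0
H1 returns [0, 0]
H2 returns [0, 0]
H3 returns ([0, 0], (8, 4))
H4 returns [([0, 0], (8, 4))]
= [([0, 0], (8, 4))]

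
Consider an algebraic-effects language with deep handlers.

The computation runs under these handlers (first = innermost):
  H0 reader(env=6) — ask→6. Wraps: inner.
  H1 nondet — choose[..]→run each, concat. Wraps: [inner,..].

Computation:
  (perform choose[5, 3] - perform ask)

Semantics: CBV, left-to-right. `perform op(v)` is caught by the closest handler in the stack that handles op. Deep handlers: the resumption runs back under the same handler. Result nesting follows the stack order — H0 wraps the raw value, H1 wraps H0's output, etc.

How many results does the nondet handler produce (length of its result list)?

Answer: 2

Evaluation trace:
choose[5, 3] @ H1
  branch[0] choose=5:
    ask @ H0 ⇒ 6
    H0 returns -1
    H1 returns [-1]
  branch[1] choose=3:
    ask @ H0 ⇒ 6
    H0 returns -3
    H1 returns [-3]
= [-1, -3]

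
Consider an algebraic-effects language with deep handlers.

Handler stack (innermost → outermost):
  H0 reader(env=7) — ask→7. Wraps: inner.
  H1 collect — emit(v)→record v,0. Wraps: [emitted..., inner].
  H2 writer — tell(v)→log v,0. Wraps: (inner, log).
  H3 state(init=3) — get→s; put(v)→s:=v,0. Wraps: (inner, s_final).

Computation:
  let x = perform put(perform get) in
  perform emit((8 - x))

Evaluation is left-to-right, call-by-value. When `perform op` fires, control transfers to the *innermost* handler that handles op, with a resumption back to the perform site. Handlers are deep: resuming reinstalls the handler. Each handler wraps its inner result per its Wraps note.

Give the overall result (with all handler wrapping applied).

Answer: (([8, 0], ()), 3)

Working:
get @ H3 ⇒ 3
put(3) @ H3 ⇒ s:=3
emit(8) @ H1 ⇒ out+=8
H0 returns 0
H1 returns [8, 0]
H2 returns ([8, 0], ())
H3 returns (([8, 0], ()), 3)
= (([8, 0], ()), 3)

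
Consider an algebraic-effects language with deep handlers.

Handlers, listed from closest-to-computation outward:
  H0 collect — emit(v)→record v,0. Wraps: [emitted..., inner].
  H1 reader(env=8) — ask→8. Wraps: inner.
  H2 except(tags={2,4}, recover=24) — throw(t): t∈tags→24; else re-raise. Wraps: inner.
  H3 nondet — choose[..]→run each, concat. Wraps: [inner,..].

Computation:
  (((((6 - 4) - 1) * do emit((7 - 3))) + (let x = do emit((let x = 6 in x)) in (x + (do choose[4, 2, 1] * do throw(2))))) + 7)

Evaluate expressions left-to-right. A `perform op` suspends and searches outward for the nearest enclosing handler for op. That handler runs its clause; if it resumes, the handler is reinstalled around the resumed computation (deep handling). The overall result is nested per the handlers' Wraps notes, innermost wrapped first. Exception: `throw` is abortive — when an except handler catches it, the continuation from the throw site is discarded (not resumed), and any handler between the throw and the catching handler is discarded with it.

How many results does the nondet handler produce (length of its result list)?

Answer: 3

Evaluation trace:
emit(4) @ H0 ⇒ out+=4
emit(6) @ H0 ⇒ out+=6
choose[4, 2, 1] @ H3
  branch[0] choose=4:
    throw(2) @ H2 caught ⇒ 24
    H3 returns [24]
  branch[1] choose=2:
    throw(2) @ H2 caught ⇒ 24
    H3 returns [24]
  branch[2] choose=1:
    throw(2) @ H2 caught ⇒ 24
    H3 returns [24]
= [24, 24, 24]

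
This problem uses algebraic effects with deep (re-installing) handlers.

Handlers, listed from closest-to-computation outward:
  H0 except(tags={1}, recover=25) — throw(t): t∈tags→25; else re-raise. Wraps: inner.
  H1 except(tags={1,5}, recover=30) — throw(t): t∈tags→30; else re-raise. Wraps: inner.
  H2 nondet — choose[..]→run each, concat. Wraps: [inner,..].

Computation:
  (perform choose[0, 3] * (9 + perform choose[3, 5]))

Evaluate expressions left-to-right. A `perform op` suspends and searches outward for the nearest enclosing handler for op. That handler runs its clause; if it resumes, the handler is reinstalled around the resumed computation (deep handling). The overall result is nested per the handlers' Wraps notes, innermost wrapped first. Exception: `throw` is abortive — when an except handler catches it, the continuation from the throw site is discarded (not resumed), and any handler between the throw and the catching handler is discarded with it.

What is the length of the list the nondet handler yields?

Step-by-step:
choose[0, 3] @ H2
  branch[0] choose=0:
    choose[3, 5] @ H2
      branch[0] choose=3:
        H0 returns 0
        H1 returns 0
        H2 returns [0]
      branch[1] choose=5:
        H0 returns 0
        H1 returns 0
        H2 returns [0]
  branch[1] choose=3:
    choose[3, 5] @ H2
      branch[0] choose=3:
        H0 returns 36
        H1 returns 36
        H2 returns [36]
      branch[1] choose=5:
        H0 returns 42
        H1 returns 42
        H2 returns [42]
= [0, 0, 36, 42]

Answer: 4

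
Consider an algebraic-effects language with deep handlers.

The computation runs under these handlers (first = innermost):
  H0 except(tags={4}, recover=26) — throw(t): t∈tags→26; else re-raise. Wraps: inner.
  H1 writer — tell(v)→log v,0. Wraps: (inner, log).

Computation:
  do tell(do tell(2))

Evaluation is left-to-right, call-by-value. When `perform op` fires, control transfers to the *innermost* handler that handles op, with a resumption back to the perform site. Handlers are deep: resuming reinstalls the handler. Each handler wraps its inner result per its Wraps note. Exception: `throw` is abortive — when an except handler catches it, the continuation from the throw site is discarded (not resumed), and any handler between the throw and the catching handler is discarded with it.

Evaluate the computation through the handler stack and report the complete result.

Step-by-step:
tell(2) @ H1 ⇒ log+=2
tell(0) @ H1 ⇒ log+=0
H0 returns 0
H1 returns (0, (2, 0))
= (0, (2, 0))

Answer: (0, (2, 0))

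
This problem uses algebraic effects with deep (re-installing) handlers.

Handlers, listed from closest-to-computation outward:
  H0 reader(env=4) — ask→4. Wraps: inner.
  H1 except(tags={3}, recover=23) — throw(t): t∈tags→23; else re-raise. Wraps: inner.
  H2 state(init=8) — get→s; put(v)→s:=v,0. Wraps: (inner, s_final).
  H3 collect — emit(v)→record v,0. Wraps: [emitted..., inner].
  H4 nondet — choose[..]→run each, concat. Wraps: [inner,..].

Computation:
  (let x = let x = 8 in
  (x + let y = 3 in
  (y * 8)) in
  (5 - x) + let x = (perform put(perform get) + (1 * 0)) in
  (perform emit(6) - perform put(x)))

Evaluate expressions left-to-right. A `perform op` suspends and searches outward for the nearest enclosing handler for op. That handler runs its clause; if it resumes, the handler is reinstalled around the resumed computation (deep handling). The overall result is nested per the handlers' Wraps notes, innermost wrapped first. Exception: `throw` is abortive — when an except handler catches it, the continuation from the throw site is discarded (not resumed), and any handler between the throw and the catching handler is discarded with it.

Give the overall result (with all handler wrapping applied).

Answer: [[6, (-27, 0)]]

Working:
get @ H2 ⇒ 8
put(8) @ H2 ⇒ s:=8
emit(6) @ H3 ⇒ out+=6
put(0) @ H2 ⇒ s:=0
H0 returns -27
H1 returns -27
H2 returns (-27, 0)
H3 returns [6, (-27, 0)]
H4 returns [[6, (-27, 0)]]
= [[6, (-27, 0)]]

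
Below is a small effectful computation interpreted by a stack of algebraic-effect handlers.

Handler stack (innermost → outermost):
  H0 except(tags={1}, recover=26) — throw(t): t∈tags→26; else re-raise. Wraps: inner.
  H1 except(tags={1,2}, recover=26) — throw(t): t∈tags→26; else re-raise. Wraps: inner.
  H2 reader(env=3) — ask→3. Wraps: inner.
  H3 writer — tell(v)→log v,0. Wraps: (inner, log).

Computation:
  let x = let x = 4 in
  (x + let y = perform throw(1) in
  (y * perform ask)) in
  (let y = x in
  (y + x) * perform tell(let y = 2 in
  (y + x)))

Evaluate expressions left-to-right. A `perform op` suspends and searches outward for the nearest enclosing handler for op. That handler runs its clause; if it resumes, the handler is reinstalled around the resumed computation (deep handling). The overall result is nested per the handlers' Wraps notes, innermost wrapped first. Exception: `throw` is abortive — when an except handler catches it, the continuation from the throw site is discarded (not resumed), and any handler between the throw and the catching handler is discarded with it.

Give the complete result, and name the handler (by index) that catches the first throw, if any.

Working:
throw(1) @ H0 caught ⇒ 26
H1 returns 26
H2 returns 26
H3 returns (26, ())
= (26, ())

Answer: (26, ()) ; first throw caught by: H0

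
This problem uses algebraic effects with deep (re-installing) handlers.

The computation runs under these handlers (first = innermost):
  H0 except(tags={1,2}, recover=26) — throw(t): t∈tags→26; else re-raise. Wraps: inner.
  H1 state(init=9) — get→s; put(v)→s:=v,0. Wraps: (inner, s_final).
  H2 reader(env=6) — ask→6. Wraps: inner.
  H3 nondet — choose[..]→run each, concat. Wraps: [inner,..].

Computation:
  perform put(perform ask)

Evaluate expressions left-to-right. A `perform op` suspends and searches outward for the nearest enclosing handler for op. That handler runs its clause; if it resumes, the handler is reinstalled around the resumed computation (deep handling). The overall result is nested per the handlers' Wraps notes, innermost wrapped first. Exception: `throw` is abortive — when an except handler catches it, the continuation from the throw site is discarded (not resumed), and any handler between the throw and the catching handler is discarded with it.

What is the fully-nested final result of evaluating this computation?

Answer: [(0, 6)]

Evaluation trace:
ask @ H2 ⇒ 6
put(6) @ H1 ⇒ s:=6
H0 returns 0
H1 returns (0, 6)
H2 returns (0, 6)
H3 returns [(0, 6)]
= [(0, 6)]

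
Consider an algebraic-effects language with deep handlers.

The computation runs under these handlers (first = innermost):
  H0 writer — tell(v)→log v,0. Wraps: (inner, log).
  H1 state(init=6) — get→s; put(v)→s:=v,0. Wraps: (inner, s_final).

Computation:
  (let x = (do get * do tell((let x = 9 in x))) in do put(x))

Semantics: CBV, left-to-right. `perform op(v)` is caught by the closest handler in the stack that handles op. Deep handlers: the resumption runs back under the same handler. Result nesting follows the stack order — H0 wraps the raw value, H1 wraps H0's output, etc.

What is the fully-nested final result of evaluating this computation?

Step-by-step:
get @ H1 ⇒ 6
tell(9) @ H0 ⇒ log+=9
put(0) @ H1 ⇒ s:=0
H0 returns (0, (9))
H1 returns ((0, (9)), 0)
= ((0, (9)), 0)

Answer: ((0, (9)), 0)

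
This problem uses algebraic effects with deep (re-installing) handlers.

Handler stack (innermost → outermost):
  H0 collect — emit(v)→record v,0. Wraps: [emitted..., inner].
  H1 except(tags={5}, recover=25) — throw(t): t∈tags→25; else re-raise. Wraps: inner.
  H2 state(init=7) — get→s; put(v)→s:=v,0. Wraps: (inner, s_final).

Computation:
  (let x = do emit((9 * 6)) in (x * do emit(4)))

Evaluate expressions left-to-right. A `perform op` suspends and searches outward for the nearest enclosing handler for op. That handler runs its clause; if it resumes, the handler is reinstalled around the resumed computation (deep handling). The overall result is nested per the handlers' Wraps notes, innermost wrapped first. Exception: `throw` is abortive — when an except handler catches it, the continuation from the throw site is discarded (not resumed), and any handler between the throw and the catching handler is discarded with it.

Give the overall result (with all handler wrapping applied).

Step-by-step:
emit(54) @ H0 ⇒ out+=54
emit(4) @ H0 ⇒ out+=4
H0 returns [54, 4, 0]
H1 returns [54, 4, 0]
H2 returns ([54, 4, 0], 7)
= ([54, 4, 0], 7)

Answer: ([54, 4, 0], 7)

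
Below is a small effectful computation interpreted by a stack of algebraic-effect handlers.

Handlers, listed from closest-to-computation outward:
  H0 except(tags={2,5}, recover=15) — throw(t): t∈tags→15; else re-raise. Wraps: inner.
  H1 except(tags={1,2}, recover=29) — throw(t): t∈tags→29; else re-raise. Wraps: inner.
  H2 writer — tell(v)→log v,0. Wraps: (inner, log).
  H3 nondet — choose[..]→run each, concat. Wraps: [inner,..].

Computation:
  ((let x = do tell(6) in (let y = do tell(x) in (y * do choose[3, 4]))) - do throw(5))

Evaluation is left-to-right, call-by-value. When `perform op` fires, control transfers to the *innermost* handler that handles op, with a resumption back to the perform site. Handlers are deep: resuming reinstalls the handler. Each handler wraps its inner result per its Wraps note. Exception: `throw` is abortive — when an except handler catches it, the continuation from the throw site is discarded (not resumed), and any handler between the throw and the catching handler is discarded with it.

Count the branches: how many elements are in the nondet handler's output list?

Answer: 2

Evaluation trace:
tell(6) @ H2 ⇒ log+=6
tell(0) @ H2 ⇒ log+=0
choose[3, 4] @ H3
  branch[0] choose=3:
    throw(5) @ H0 caught ⇒ 15
    H1 returns 15
    H2 returns (15, (6, 0))
    H3 returns [(15, (6, 0))]
  branch[1] choose=4:
    throw(5) @ H0 caught ⇒ 15
    H1 returns 15
    H2 returns (15, (6, 0))
    H3 returns [(15, (6, 0))]
= [(15, (6, 0)), (15, (6, 0))]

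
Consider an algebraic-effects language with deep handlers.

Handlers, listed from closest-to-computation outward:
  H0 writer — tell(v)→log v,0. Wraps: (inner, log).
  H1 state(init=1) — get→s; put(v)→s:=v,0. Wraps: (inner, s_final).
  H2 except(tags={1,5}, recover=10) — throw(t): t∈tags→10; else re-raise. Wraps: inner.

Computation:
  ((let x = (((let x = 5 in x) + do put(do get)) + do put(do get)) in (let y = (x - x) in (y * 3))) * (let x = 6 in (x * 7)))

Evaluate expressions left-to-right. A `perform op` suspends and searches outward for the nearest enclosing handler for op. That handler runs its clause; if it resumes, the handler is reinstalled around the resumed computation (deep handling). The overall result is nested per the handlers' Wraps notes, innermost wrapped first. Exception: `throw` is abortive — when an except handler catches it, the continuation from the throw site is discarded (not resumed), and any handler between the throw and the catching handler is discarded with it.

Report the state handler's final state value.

Answer: 1

Working:
get @ H1 ⇒ 1
put(1) @ H1 ⇒ s:=1
get @ H1 ⇒ 1
put(1) @ H1 ⇒ s:=1
H0 returns (0, ())
H1 returns ((0, ()), 1)
H2 returns ((0, ()), 1)
= ((0, ()), 1)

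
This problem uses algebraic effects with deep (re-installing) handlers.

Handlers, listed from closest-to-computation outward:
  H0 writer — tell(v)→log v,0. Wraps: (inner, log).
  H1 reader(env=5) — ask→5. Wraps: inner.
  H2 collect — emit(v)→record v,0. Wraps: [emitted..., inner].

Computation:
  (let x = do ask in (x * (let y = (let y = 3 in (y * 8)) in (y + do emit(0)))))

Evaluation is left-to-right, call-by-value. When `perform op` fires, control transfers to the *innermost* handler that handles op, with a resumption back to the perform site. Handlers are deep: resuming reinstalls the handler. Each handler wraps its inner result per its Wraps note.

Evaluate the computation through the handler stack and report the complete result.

Evaluation trace:
ask @ H1 ⇒ 5
emit(0) @ H2 ⇒ out+=0
H0 returns (120, ())
H1 returns (120, ())
H2 returns [0, (120, ())]
= [0, (120, ())]

Answer: [0, (120, ())]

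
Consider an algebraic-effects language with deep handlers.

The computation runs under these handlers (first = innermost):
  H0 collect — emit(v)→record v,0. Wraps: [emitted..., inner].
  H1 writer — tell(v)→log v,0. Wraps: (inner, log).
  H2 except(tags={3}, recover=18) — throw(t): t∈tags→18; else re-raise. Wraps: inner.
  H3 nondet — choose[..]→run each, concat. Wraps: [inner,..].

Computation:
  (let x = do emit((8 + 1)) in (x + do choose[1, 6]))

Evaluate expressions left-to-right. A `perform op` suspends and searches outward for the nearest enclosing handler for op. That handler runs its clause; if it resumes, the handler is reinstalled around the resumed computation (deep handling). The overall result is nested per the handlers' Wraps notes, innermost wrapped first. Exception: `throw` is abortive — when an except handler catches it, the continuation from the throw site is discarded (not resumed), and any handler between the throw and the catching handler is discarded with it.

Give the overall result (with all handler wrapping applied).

Evaluation trace:
emit(9) @ H0 ⇒ out+=9
choose[1, 6] @ H3
  branch[0] choose=1:
    H0 returns [9, 1]
    H1 returns ([9, 1], ())
    H2 returns ([9, 1], ())
    H3 returns [([9, 1], ())]
  branch[1] choose=6:
    H0 returns [9, 6]
    H1 returns ([9, 6], ())
    H2 returns ([9, 6], ())
    H3 returns [([9, 6], ())]
= [([9, 1], ()), ([9, 6], ())]

Answer: [([9, 1], ()), ([9, 6], ())]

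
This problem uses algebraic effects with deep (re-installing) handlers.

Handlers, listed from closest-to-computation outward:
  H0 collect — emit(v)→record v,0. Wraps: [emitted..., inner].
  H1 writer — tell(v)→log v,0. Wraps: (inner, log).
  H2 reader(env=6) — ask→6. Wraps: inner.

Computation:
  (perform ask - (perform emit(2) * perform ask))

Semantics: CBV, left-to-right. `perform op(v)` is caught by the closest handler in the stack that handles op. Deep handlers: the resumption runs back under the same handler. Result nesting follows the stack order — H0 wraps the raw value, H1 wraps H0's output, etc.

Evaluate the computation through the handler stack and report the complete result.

Answer: ([2, 6], ())

Working:
ask @ H2 ⇒ 6
emit(2) @ H0 ⇒ out+=2
ask @ H2 ⇒ 6
H0 returns [2, 6]
H1 returns ([2, 6], ())
H2 returns ([2, 6], ())
= ([2, 6], ())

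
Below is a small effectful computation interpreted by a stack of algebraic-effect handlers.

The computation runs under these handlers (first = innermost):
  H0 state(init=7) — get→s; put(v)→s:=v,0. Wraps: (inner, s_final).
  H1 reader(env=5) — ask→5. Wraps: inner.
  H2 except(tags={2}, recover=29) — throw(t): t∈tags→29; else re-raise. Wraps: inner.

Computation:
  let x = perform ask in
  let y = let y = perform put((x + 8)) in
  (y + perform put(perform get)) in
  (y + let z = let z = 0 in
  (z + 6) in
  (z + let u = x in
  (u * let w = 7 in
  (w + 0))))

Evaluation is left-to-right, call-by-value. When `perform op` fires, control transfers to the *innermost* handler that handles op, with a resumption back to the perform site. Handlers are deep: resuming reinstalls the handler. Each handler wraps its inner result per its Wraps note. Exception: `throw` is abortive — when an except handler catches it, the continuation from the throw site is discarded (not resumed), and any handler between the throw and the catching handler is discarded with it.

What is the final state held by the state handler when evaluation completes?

Answer: 13

Evaluation trace:
ask @ H1 ⇒ 5
put(13) @ H0 ⇒ s:=13
get @ H0 ⇒ 13
put(13) @ H0 ⇒ s:=13
H0 returns (41, 13)
H1 returns (41, 13)
H2 returns (41, 13)
= (41, 13)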